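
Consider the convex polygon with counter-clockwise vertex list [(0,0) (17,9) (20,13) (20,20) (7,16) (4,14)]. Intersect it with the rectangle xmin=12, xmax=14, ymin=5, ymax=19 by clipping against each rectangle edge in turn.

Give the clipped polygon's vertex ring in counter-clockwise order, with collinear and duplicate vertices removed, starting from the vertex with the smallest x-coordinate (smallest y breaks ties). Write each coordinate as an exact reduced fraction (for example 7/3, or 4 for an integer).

Clipped polygon: [(12,108/17) (14,126/17) (14,236/13) (12,228/13)]

1. After x ≥ 12: [(12,108/17) (17,9) (20,13) (20,20) (12,228/13)]
2. After x ≤ 14: [(12,108/17) (14,126/17) (14,236/13) (12,228/13)]
3. After y ≥ 5: [(12,108/17) (14,126/17) (14,236/13) (12,228/13)]
4. After y ≤ 19: [(12,108/17) (14,126/17) (14,236/13) (12,228/13)]
5. Canonical ring: [(12,108/17) (14,126/17) (14,236/13) (12,228/13)]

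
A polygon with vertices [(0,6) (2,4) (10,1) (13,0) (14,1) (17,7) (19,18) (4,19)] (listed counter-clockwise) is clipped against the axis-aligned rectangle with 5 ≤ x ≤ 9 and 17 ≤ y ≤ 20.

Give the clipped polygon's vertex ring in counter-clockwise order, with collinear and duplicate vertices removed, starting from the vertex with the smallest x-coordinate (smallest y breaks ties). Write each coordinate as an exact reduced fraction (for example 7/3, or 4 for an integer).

1. After x ≥ 5: [(5,23/8) (10,1) (13,0) (14,1) (17,7) (19,18) (5,284/15)]
2. After x ≤ 9: [(5,23/8) (9,11/8) (9,56/3) (5,284/15)]
3. After y ≥ 17: [(5,17) (9,17) (9,56/3) (5,284/15)]
4. After y ≤ 20: [(5,17) (9,17) (9,56/3) (5,284/15)]
5. Canonical ring: [(5,17) (9,17) (9,56/3) (5,284/15)]

Clipped polygon: [(5,17) (9,17) (9,56/3) (5,284/15)]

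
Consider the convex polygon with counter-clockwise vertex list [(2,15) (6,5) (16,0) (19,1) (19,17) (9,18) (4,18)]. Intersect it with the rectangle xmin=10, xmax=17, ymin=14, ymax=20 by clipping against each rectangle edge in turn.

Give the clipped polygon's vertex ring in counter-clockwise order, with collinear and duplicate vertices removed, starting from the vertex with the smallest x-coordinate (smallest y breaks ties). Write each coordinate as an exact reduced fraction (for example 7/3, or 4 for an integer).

1. After x ≥ 10: [(10,3) (16,0) (19,1) (19,17) (10,179/10)]
2. After x ≤ 17: [(10,3) (16,0) (17,1/3) (17,86/5) (10,179/10)]
3. After y ≥ 14: [(10,14) (17,14) (17,86/5) (10,179/10)]
4. After y ≤ 20: [(10,14) (17,14) (17,86/5) (10,179/10)]
5. Canonical ring: [(10,14) (17,14) (17,86/5) (10,179/10)]

Clipped polygon: [(10,14) (17,14) (17,86/5) (10,179/10)]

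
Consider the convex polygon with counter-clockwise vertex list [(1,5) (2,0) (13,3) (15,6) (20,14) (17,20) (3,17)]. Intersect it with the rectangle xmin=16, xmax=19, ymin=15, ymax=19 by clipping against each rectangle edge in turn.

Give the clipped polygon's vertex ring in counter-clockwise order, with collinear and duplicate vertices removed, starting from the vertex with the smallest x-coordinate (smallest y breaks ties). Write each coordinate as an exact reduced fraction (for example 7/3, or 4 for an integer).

Clipped polygon: [(16,15) (19,15) (19,16) (35/2,19) (16,19)]

1. After x ≥ 16: [(16,38/5) (20,14) (17,20) (16,277/14)]
2. After x ≤ 19: [(16,38/5) (19,62/5) (19,16) (17,20) (16,277/14)]
3. After y ≥ 15: [(16,15) (19,15) (19,16) (17,20) (16,277/14)]
4. After y ≤ 19: [(16,19) (16,15) (19,15) (19,16) (35/2,19)]
5. Canonical ring: [(16,15) (19,15) (19,16) (35/2,19) (16,19)]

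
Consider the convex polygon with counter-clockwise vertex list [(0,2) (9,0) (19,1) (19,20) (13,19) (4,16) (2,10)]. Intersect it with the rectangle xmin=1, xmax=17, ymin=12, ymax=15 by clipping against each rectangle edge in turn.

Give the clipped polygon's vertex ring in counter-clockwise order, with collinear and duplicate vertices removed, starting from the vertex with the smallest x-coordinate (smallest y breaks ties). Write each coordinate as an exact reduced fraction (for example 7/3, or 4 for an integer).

1. After x ≥ 1: [(1,6) (1,16/9) (9,0) (19,1) (19,20) (13,19) (4,16) (2,10)]
2. After x ≤ 17: [(1,6) (1,16/9) (9,0) (17,4/5) (17,59/3) (13,19) (4,16) (2,10)]
3. After y ≥ 12: [(17,12) (17,59/3) (13,19) (4,16) (8/3,12)]
4. After y ≤ 15: [(17,12) (17,15) (11/3,15) (8/3,12)]
5. Canonical ring: [(8/3,12) (17,12) (17,15) (11/3,15)]

Clipped polygon: [(8/3,12) (17,12) (17,15) (11/3,15)]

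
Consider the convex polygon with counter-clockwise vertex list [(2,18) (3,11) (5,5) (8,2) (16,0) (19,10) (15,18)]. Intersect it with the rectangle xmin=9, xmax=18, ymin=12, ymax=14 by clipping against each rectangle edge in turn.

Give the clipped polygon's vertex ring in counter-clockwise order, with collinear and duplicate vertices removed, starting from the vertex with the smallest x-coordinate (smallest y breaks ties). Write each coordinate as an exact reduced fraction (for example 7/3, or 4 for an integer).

Clipped polygon: [(9,12) (18,12) (17,14) (9,14)]

1. After x ≥ 9: [(9,18) (9,7/4) (16,0) (19,10) (15,18)]
2. After x ≤ 18: [(9,18) (9,7/4) (16,0) (18,20/3) (18,12) (15,18)]
3. After y ≥ 12: [(9,18) (9,12) (18,12) (18,12) (15,18)]
4. After y ≤ 14: [(9,14) (9,12) (18,12) (18,12) (17,14)]
5. Canonical ring: [(9,12) (18,12) (17,14) (9,14)]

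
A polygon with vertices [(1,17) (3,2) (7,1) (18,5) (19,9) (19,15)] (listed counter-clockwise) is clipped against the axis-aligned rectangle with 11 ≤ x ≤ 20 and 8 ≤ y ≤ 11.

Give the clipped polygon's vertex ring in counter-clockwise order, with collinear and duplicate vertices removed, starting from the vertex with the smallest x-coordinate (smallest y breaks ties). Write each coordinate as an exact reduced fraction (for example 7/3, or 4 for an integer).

Clipped polygon: [(11,8) (75/4,8) (19,9) (19,11) (11,11)]

1. After x ≥ 11: [(11,143/9) (11,27/11) (18,5) (19,9) (19,15)]
2. After x ≤ 20: [(11,143/9) (11,27/11) (18,5) (19,9) (19,15)]
3. After y ≥ 8: [(11,143/9) (11,8) (75/4,8) (19,9) (19,15)]
4. After y ≤ 11: [(11,11) (11,8) (75/4,8) (19,9) (19,11)]
5. Canonical ring: [(11,8) (75/4,8) (19,9) (19,11) (11,11)]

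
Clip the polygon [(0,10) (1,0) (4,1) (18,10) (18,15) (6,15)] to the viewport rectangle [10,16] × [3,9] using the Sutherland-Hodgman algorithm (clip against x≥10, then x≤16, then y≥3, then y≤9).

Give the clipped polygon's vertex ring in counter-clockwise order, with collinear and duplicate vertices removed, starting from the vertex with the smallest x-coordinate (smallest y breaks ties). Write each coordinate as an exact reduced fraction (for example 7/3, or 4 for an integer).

1. After x ≥ 10: [(10,34/7) (18,10) (18,15) (10,15)]
2. After x ≤ 16: [(10,34/7) (16,61/7) (16,15) (10,15)]
3. After y ≥ 3: [(10,34/7) (16,61/7) (16,15) (10,15)]
4. After y ≤ 9: [(10,9) (10,34/7) (16,61/7) (16,9)]
5. Canonical ring: [(10,34/7) (16,61/7) (16,9) (10,9)]

Clipped polygon: [(10,34/7) (16,61/7) (16,9) (10,9)]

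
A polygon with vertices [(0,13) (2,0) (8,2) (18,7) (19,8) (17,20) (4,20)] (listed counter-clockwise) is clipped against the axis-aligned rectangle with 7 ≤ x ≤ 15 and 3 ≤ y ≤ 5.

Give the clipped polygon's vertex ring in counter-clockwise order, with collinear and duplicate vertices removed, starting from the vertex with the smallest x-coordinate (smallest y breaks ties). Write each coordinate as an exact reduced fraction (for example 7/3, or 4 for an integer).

1. After x ≥ 7: [(7,5/3) (8,2) (18,7) (19,8) (17,20) (7,20)]
2. After x ≤ 15: [(7,5/3) (8,2) (15,11/2) (15,20) (7,20)]
3. After y ≥ 3: [(7,3) (10,3) (15,11/2) (15,20) (7,20)]
4. After y ≤ 5: [(7,5) (7,3) (10,3) (14,5)]
5. Canonical ring: [(7,3) (10,3) (14,5) (7,5)]

Clipped polygon: [(7,3) (10,3) (14,5) (7,5)]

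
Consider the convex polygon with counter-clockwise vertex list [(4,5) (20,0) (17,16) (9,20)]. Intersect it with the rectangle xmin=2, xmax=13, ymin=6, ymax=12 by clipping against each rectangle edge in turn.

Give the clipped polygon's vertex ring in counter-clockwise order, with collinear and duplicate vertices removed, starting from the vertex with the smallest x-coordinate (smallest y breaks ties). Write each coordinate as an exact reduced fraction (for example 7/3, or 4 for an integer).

Clipped polygon: [(13/3,6) (13,6) (13,12) (19/3,12)]

1. After x ≥ 2: [(4,5) (20,0) (17,16) (9,20)]
2. After x ≤ 13: [(4,5) (13,35/16) (13,18) (9,20)]
3. After y ≥ 6: [(13/3,6) (13,6) (13,18) (9,20)]
4. After y ≤ 12: [(19/3,12) (13/3,6) (13,6) (13,12)]
5. Canonical ring: [(13/3,6) (13,6) (13,12) (19/3,12)]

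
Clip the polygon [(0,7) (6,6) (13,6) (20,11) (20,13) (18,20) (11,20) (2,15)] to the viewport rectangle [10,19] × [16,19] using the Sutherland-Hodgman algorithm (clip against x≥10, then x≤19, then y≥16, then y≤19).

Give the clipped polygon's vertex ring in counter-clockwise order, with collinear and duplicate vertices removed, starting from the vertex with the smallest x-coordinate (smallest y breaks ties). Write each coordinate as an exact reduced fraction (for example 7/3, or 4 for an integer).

Clipped polygon: [(10,16) (19,16) (19,33/2) (128/7,19) (10,19)]

1. After x ≥ 10: [(10,6) (13,6) (20,11) (20,13) (18,20) (11,20) (10,175/9)]
2. After x ≤ 19: [(10,6) (13,6) (19,72/7) (19,33/2) (18,20) (11,20) (10,175/9)]
3. After y ≥ 16: [(10,16) (19,16) (19,33/2) (18,20) (11,20) (10,175/9)]
4. After y ≤ 19: [(10,19) (10,16) (19,16) (19,33/2) (128/7,19)]
5. Canonical ring: [(10,16) (19,16) (19,33/2) (128/7,19) (10,19)]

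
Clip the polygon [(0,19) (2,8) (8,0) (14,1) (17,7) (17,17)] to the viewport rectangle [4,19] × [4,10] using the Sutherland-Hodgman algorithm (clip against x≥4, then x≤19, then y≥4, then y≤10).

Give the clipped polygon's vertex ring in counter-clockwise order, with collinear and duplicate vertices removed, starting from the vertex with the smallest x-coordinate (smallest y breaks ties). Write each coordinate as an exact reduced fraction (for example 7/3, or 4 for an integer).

Clipped polygon: [(4,16/3) (5,4) (31/2,4) (17,7) (17,10) (4,10)]

1. After x ≥ 4: [(4,315/17) (4,16/3) (8,0) (14,1) (17,7) (17,17)]
2. After x ≤ 19: [(4,315/17) (4,16/3) (8,0) (14,1) (17,7) (17,17)]
3. After y ≥ 4: [(4,315/17) (4,16/3) (5,4) (31/2,4) (17,7) (17,17)]
4. After y ≤ 10: [(4,10) (4,16/3) (5,4) (31/2,4) (17,7) (17,10)]
5. Canonical ring: [(4,16/3) (5,4) (31/2,4) (17,7) (17,10) (4,10)]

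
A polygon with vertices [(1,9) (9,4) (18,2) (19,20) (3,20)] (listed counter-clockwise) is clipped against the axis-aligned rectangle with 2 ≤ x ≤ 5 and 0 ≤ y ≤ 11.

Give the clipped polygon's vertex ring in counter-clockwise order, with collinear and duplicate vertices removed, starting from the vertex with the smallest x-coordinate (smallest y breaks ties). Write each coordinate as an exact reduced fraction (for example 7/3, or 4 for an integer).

Clipped polygon: [(2,67/8) (5,13/2) (5,11) (2,11)]

1. After x ≥ 2: [(2,29/2) (2,67/8) (9,4) (18,2) (19,20) (3,20)]
2. After x ≤ 5: [(2,29/2) (2,67/8) (5,13/2) (5,20) (3,20)]
3. After y ≥ 0: [(2,29/2) (2,67/8) (5,13/2) (5,20) (3,20)]
4. After y ≤ 11: [(2,11) (2,67/8) (5,13/2) (5,11)]
5. Canonical ring: [(2,67/8) (5,13/2) (5,11) (2,11)]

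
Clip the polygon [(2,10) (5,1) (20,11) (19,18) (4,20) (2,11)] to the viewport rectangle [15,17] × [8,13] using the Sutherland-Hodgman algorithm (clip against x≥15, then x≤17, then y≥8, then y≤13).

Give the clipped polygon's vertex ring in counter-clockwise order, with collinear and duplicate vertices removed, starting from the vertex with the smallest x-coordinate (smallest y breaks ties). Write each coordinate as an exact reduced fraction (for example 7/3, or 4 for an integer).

Clipped polygon: [(15,8) (31/2,8) (17,9) (17,13) (15,13)]

1. After x ≥ 15: [(15,23/3) (20,11) (19,18) (15,278/15)]
2. After x ≤ 17: [(15,23/3) (17,9) (17,274/15) (15,278/15)]
3. After y ≥ 8: [(15,8) (31/2,8) (17,9) (17,274/15) (15,278/15)]
4. After y ≤ 13: [(15,13) (15,8) (31/2,8) (17,9) (17,13)]
5. Canonical ring: [(15,8) (31/2,8) (17,9) (17,13) (15,13)]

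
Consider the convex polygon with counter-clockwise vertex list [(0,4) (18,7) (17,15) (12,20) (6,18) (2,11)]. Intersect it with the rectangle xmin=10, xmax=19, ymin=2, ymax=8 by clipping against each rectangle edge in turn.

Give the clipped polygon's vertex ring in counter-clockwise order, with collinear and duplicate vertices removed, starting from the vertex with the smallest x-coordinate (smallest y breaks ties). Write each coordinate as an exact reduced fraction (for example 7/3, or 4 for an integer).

Clipped polygon: [(10,17/3) (18,7) (143/8,8) (10,8)]

1. After x ≥ 10: [(10,17/3) (18,7) (17,15) (12,20) (10,58/3)]
2. After x ≤ 19: [(10,17/3) (18,7) (17,15) (12,20) (10,58/3)]
3. After y ≥ 2: [(10,17/3) (18,7) (17,15) (12,20) (10,58/3)]
4. After y ≤ 8: [(10,8) (10,17/3) (18,7) (143/8,8)]
5. Canonical ring: [(10,17/3) (18,7) (143/8,8) (10,8)]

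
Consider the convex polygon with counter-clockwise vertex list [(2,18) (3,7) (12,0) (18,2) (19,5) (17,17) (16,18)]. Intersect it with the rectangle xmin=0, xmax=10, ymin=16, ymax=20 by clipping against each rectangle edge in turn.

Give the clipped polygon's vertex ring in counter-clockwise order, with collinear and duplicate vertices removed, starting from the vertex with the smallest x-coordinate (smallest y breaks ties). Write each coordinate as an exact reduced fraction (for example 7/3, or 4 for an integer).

1. After x ≥ 0: [(2,18) (3,7) (12,0) (18,2) (19,5) (17,17) (16,18)]
2. After x ≤ 10: [(10,18) (2,18) (3,7) (10,14/9)]
3. After y ≥ 16: [(10,16) (10,18) (2,18) (24/11,16)]
4. After y ≤ 20: [(10,16) (10,18) (2,18) (24/11,16)]
5. Canonical ring: [(2,18) (24/11,16) (10,16) (10,18)]

Clipped polygon: [(2,18) (24/11,16) (10,16) (10,18)]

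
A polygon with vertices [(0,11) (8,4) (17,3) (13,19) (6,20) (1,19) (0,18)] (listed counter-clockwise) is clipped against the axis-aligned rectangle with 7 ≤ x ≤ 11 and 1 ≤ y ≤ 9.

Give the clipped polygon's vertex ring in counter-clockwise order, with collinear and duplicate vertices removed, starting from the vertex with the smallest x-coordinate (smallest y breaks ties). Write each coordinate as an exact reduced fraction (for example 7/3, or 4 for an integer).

1. After x ≥ 7: [(7,39/8) (8,4) (17,3) (13,19) (7,139/7)]
2. After x ≤ 11: [(7,39/8) (8,4) (11,11/3) (11,135/7) (7,139/7)]
3. After y ≥ 1: [(7,39/8) (8,4) (11,11/3) (11,135/7) (7,139/7)]
4. After y ≤ 9: [(7,9) (7,39/8) (8,4) (11,11/3) (11,9)]
5. Canonical ring: [(7,39/8) (8,4) (11,11/3) (11,9) (7,9)]

Clipped polygon: [(7,39/8) (8,4) (11,11/3) (11,9) (7,9)]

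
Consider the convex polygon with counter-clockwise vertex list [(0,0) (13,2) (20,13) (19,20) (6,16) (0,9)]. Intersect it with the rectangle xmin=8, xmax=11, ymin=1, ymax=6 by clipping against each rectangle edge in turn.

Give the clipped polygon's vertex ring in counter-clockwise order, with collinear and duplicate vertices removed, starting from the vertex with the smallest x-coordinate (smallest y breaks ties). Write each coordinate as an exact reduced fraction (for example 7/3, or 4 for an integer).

1. After x ≥ 8: [(8,16/13) (13,2) (20,13) (19,20) (8,216/13)]
2. After x ≤ 11: [(8,16/13) (11,22/13) (11,228/13) (8,216/13)]
3. After y ≥ 1: [(8,16/13) (11,22/13) (11,228/13) (8,216/13)]
4. After y ≤ 6: [(8,6) (8,16/13) (11,22/13) (11,6)]
5. Canonical ring: [(8,16/13) (11,22/13) (11,6) (8,6)]

Clipped polygon: [(8,16/13) (11,22/13) (11,6) (8,6)]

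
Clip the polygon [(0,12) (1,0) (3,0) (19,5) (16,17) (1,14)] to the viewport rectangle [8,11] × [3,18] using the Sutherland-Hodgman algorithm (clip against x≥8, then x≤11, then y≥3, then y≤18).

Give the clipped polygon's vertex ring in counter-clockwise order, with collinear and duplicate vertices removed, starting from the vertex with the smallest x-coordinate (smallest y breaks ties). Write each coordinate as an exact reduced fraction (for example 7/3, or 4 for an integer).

1. After x ≥ 8: [(8,25/16) (19,5) (16,17) (8,77/5)]
2. After x ≤ 11: [(8,25/16) (11,5/2) (11,16) (8,77/5)]
3. After y ≥ 3: [(8,3) (11,3) (11,16) (8,77/5)]
4. After y ≤ 18: [(8,3) (11,3) (11,16) (8,77/5)]
5. Canonical ring: [(8,3) (11,3) (11,16) (8,77/5)]

Clipped polygon: [(8,3) (11,3) (11,16) (8,77/5)]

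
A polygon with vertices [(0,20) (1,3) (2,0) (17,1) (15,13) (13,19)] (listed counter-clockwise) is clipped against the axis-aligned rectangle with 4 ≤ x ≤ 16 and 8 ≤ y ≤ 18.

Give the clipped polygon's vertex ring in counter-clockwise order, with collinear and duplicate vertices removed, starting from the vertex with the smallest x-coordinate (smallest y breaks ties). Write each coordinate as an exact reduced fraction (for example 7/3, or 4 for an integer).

Clipped polygon: [(4,8) (95/6,8) (15,13) (40/3,18) (4,18)]

1. After x ≥ 4: [(4,256/13) (4,2/15) (17,1) (15,13) (13,19)]
2. After x ≤ 16: [(4,256/13) (4,2/15) (16,14/15) (16,7) (15,13) (13,19)]
3. After y ≥ 8: [(4,256/13) (4,8) (95/6,8) (15,13) (13,19)]
4. After y ≤ 18: [(4,18) (4,8) (95/6,8) (15,13) (40/3,18)]
5. Canonical ring: [(4,8) (95/6,8) (15,13) (40/3,18) (4,18)]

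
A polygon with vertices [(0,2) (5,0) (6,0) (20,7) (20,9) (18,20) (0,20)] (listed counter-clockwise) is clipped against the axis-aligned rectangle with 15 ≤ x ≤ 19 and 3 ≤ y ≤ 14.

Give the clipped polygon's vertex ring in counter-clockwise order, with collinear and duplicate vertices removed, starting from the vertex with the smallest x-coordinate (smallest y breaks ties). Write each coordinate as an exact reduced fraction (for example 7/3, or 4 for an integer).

Clipped polygon: [(15,9/2) (19,13/2) (19,14) (15,14)]

1. After x ≥ 15: [(15,9/2) (20,7) (20,9) (18,20) (15,20)]
2. After x ≤ 19: [(15,9/2) (19,13/2) (19,29/2) (18,20) (15,20)]
3. After y ≥ 3: [(15,9/2) (19,13/2) (19,29/2) (18,20) (15,20)]
4. After y ≤ 14: [(15,14) (15,9/2) (19,13/2) (19,14)]
5. Canonical ring: [(15,9/2) (19,13/2) (19,14) (15,14)]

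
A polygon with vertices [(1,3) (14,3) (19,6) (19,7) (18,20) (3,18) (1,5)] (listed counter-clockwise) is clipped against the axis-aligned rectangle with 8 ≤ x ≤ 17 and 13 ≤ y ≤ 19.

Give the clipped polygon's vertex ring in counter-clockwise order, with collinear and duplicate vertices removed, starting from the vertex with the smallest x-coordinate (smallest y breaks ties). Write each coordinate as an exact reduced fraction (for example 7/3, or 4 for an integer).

Clipped polygon: [(8,13) (17,13) (17,19) (21/2,19) (8,56/3)]

1. After x ≥ 8: [(8,3) (14,3) (19,6) (19,7) (18,20) (8,56/3)]
2. After x ≤ 17: [(8,3) (14,3) (17,24/5) (17,298/15) (8,56/3)]
3. After y ≥ 13: [(8,13) (17,13) (17,298/15) (8,56/3)]
4. After y ≤ 19: [(8,13) (17,13) (17,19) (21/2,19) (8,56/3)]
5. Canonical ring: [(8,13) (17,13) (17,19) (21/2,19) (8,56/3)]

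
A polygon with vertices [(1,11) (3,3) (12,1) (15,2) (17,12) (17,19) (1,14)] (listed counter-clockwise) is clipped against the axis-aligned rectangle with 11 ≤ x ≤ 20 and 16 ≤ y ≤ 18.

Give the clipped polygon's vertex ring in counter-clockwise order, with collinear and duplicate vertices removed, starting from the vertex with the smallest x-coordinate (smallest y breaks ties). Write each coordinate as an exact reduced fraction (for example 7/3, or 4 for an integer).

1. After x ≥ 11: [(11,11/9) (12,1) (15,2) (17,12) (17,19) (11,137/8)]
2. After x ≤ 20: [(11,11/9) (12,1) (15,2) (17,12) (17,19) (11,137/8)]
3. After y ≥ 16: [(11,16) (17,16) (17,19) (11,137/8)]
4. After y ≤ 18: [(11,16) (17,16) (17,18) (69/5,18) (11,137/8)]
5. Canonical ring: [(11,16) (17,16) (17,18) (69/5,18) (11,137/8)]

Clipped polygon: [(11,16) (17,16) (17,18) (69/5,18) (11,137/8)]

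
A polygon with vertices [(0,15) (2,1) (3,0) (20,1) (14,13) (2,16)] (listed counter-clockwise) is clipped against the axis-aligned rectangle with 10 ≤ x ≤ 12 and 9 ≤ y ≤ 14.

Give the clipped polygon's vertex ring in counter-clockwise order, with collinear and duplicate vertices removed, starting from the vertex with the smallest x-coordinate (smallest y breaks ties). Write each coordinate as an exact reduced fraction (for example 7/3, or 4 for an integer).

1. After x ≥ 10: [(10,7/17) (20,1) (14,13) (10,14)]
2. After x ≤ 12: [(10,7/17) (12,9/17) (12,27/2) (10,14)]
3. After y ≥ 9: [(10,9) (12,9) (12,27/2) (10,14)]
4. After y ≤ 14: [(10,9) (12,9) (12,27/2) (10,14)]
5. Canonical ring: [(10,9) (12,9) (12,27/2) (10,14)]

Clipped polygon: [(10,9) (12,9) (12,27/2) (10,14)]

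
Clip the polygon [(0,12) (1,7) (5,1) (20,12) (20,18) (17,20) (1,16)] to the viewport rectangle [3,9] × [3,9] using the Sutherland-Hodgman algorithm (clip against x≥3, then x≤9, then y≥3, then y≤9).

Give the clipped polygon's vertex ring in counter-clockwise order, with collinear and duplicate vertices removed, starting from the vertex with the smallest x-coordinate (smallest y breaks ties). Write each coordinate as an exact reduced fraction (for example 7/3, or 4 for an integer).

Clipped polygon: [(3,4) (11/3,3) (85/11,3) (9,59/15) (9,9) (3,9)]

1. After x ≥ 3: [(3,4) (5,1) (20,12) (20,18) (17,20) (3,33/2)]
2. After x ≤ 9: [(3,4) (5,1) (9,59/15) (9,18) (3,33/2)]
3. After y ≥ 3: [(3,4) (11/3,3) (85/11,3) (9,59/15) (9,18) (3,33/2)]
4. After y ≤ 9: [(3,9) (3,4) (11/3,3) (85/11,3) (9,59/15) (9,9)]
5. Canonical ring: [(3,4) (11/3,3) (85/11,3) (9,59/15) (9,9) (3,9)]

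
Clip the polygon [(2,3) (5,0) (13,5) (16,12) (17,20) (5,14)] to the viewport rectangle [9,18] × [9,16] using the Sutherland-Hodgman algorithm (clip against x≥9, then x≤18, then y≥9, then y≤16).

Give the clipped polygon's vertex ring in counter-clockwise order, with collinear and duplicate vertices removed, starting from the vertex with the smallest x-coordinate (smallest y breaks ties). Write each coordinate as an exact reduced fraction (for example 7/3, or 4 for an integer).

1. After x ≥ 9: [(9,5/2) (13,5) (16,12) (17,20) (9,16)]
2. After x ≤ 18: [(9,5/2) (13,5) (16,12) (17,20) (9,16)]
3. After y ≥ 9: [(9,9) (103/7,9) (16,12) (17,20) (9,16)]
4. After y ≤ 16: [(9,9) (103/7,9) (16,12) (33/2,16) (9,16) (9,16)]
5. Canonical ring: [(9,9) (103/7,9) (16,12) (33/2,16) (9,16)]

Clipped polygon: [(9,9) (103/7,9) (16,12) (33/2,16) (9,16)]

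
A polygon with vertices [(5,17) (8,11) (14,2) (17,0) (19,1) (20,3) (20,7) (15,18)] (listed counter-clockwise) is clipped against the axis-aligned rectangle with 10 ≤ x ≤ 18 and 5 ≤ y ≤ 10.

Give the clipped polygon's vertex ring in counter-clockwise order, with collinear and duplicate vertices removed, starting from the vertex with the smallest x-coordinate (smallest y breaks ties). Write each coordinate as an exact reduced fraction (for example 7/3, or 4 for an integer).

1. After x ≥ 10: [(10,35/2) (10,8) (14,2) (17,0) (19,1) (20,3) (20,7) (15,18)]
2. After x ≤ 18: [(10,35/2) (10,8) (14,2) (17,0) (18,1/2) (18,57/5) (15,18)]
3. After y ≥ 5: [(10,35/2) (10,8) (12,5) (18,5) (18,57/5) (15,18)]
4. After y ≤ 10: [(10,10) (10,8) (12,5) (18,5) (18,10)]
5. Canonical ring: [(10,8) (12,5) (18,5) (18,10) (10,10)]

Clipped polygon: [(10,8) (12,5) (18,5) (18,10) (10,10)]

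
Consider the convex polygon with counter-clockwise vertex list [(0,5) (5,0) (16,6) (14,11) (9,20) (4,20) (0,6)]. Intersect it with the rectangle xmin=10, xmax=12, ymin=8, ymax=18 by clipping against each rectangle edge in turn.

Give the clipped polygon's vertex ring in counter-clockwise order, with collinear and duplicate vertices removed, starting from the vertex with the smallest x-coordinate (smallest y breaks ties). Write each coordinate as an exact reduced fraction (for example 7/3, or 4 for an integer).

Clipped polygon: [(10,8) (12,8) (12,73/5) (91/9,18) (10,18)]

1. After x ≥ 10: [(10,30/11) (16,6) (14,11) (10,91/5)]
2. After x ≤ 12: [(10,30/11) (12,42/11) (12,73/5) (10,91/5)]
3. After y ≥ 8: [(10,8) (12,8) (12,73/5) (10,91/5)]
4. After y ≤ 18: [(10,18) (10,8) (12,8) (12,73/5) (91/9,18)]
5. Canonical ring: [(10,8) (12,8) (12,73/5) (91/9,18) (10,18)]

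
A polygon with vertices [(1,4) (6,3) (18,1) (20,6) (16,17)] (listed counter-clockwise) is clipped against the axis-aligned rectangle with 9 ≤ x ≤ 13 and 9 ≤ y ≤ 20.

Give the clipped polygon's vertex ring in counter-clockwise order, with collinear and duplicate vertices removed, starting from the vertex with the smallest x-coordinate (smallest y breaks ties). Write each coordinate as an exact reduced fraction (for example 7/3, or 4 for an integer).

1. After x ≥ 9: [(9,164/15) (9,5/2) (18,1) (20,6) (16,17)]
2. After x ≤ 13: [(13,72/5) (9,164/15) (9,5/2) (13,11/6)]
3. After y ≥ 9: [(13,9) (13,72/5) (9,164/15) (9,9)]
4. After y ≤ 20: [(13,9) (13,72/5) (9,164/15) (9,9)]
5. Canonical ring: [(9,9) (13,9) (13,72/5) (9,164/15)]

Clipped polygon: [(9,9) (13,9) (13,72/5) (9,164/15)]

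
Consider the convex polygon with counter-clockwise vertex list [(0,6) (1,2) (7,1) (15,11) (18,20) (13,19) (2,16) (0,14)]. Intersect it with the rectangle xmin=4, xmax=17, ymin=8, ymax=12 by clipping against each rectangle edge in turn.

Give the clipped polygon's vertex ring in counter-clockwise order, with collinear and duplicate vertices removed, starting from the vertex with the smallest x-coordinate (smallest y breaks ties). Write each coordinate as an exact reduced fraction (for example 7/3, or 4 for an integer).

1. After x ≥ 4: [(4,3/2) (7,1) (15,11) (18,20) (13,19) (4,182/11)]
2. After x ≤ 17: [(4,3/2) (7,1) (15,11) (17,17) (17,99/5) (13,19) (4,182/11)]
3. After y ≥ 8: [(4,8) (63/5,8) (15,11) (17,17) (17,99/5) (13,19) (4,182/11)]
4. After y ≤ 12: [(4,12) (4,8) (63/5,8) (15,11) (46/3,12)]
5. Canonical ring: [(4,8) (63/5,8) (15,11) (46/3,12) (4,12)]

Clipped polygon: [(4,8) (63/5,8) (15,11) (46/3,12) (4,12)]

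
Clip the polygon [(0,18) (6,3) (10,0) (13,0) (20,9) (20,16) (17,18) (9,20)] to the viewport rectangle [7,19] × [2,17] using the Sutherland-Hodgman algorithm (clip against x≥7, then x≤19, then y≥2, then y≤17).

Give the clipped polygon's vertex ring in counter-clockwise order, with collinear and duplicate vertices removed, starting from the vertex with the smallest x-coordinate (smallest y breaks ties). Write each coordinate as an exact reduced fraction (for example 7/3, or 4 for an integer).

Clipped polygon: [(7,9/4) (22/3,2) (131/9,2) (19,54/7) (19,50/3) (37/2,17) (7,17)]

1. After x ≥ 7: [(7,176/9) (7,9/4) (10,0) (13,0) (20,9) (20,16) (17,18) (9,20)]
2. After x ≤ 19: [(7,176/9) (7,9/4) (10,0) (13,0) (19,54/7) (19,50/3) (17,18) (9,20)]
3. After y ≥ 2: [(7,176/9) (7,9/4) (22/3,2) (131/9,2) (19,54/7) (19,50/3) (17,18) (9,20)]
4. After y ≤ 17: [(7,17) (7,9/4) (22/3,2) (131/9,2) (19,54/7) (19,50/3) (37/2,17)]
5. Canonical ring: [(7,9/4) (22/3,2) (131/9,2) (19,54/7) (19,50/3) (37/2,17) (7,17)]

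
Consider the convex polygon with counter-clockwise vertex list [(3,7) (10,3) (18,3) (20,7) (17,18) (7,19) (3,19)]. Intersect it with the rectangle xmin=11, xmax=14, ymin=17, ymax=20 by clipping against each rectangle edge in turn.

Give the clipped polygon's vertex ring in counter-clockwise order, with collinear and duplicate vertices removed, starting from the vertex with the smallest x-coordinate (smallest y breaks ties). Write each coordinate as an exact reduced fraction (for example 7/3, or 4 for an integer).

1. After x ≥ 11: [(11,3) (18,3) (20,7) (17,18) (11,93/5)]
2. After x ≤ 14: [(11,3) (14,3) (14,183/10) (11,93/5)]
3. After y ≥ 17: [(11,17) (14,17) (14,183/10) (11,93/5)]
4. After y ≤ 20: [(11,17) (14,17) (14,183/10) (11,93/5)]
5. Canonical ring: [(11,17) (14,17) (14,183/10) (11,93/5)]

Clipped polygon: [(11,17) (14,17) (14,183/10) (11,93/5)]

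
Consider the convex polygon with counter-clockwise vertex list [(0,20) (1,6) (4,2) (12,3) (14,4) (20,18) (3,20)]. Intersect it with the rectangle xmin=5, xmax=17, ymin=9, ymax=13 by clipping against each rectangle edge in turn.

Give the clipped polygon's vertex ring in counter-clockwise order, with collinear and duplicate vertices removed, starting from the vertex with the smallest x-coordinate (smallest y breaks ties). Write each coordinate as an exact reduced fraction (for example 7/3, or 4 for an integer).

1. After x ≥ 5: [(5,17/8) (12,3) (14,4) (20,18) (5,336/17)]
2. After x ≤ 17: [(5,17/8) (12,3) (14,4) (17,11) (17,312/17) (5,336/17)]
3. After y ≥ 9: [(5,9) (113/7,9) (17,11) (17,312/17) (5,336/17)]
4. After y ≤ 13: [(5,13) (5,9) (113/7,9) (17,11) (17,13)]
5. Canonical ring: [(5,9) (113/7,9) (17,11) (17,13) (5,13)]

Clipped polygon: [(5,9) (113/7,9) (17,11) (17,13) (5,13)]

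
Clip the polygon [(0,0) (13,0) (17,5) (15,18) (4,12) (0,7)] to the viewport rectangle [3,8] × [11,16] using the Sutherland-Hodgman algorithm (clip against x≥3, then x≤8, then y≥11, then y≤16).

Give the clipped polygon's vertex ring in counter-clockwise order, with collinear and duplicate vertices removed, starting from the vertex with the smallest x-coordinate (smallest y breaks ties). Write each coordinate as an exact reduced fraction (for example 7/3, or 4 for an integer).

1. After x ≥ 3: [(3,0) (13,0) (17,5) (15,18) (4,12) (3,43/4)]
2. After x ≤ 8: [(3,0) (8,0) (8,156/11) (4,12) (3,43/4)]
3. After y ≥ 11: [(8,11) (8,156/11) (4,12) (16/5,11)]
4. After y ≤ 16: [(8,11) (8,156/11) (4,12) (16/5,11)]
5. Canonical ring: [(16/5,11) (8,11) (8,156/11) (4,12)]

Clipped polygon: [(16/5,11) (8,11) (8,156/11) (4,12)]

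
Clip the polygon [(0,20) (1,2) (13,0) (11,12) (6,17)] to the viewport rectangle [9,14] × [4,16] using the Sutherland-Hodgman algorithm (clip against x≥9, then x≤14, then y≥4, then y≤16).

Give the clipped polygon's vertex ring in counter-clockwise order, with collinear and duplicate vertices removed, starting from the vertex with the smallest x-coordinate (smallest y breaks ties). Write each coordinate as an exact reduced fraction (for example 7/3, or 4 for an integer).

1. After x ≥ 9: [(9,2/3) (13,0) (11,12) (9,14)]
2. After x ≤ 14: [(9,2/3) (13,0) (11,12) (9,14)]
3. After y ≥ 4: [(9,4) (37/3,4) (11,12) (9,14)]
4. After y ≤ 16: [(9,4) (37/3,4) (11,12) (9,14)]
5. Canonical ring: [(9,4) (37/3,4) (11,12) (9,14)]

Clipped polygon: [(9,4) (37/3,4) (11,12) (9,14)]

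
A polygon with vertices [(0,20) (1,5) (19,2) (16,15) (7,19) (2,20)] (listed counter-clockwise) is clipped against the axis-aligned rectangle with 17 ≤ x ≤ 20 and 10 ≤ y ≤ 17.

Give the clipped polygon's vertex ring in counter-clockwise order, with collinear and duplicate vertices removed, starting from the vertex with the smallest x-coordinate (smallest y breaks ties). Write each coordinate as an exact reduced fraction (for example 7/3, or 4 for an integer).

1. After x ≥ 17: [(17,7/3) (19,2) (17,32/3)]
2. After x ≤ 20: [(17,7/3) (19,2) (17,32/3)]
3. After y ≥ 10: [(17,10) (223/13,10) (17,32/3)]
4. After y ≤ 17: [(17,10) (223/13,10) (17,32/3)]
5. Canonical ring: [(17,10) (223/13,10) (17,32/3)]

Clipped polygon: [(17,10) (223/13,10) (17,32/3)]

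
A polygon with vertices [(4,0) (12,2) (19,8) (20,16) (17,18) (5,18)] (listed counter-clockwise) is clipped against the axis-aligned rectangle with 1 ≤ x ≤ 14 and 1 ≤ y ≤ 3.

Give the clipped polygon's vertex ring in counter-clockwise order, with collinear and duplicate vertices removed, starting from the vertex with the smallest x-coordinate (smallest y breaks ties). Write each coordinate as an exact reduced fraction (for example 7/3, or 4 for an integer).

1. After x ≥ 1: [(4,0) (12,2) (19,8) (20,16) (17,18) (5,18)]
2. After x ≤ 14: [(4,0) (12,2) (14,26/7) (14,18) (5,18)]
3. After y ≥ 1: [(73/18,1) (8,1) (12,2) (14,26/7) (14,18) (5,18)]
4. After y ≤ 3: [(25/6,3) (73/18,1) (8,1) (12,2) (79/6,3)]
5. Canonical ring: [(73/18,1) (8,1) (12,2) (79/6,3) (25/6,3)]

Clipped polygon: [(73/18,1) (8,1) (12,2) (79/6,3) (25/6,3)]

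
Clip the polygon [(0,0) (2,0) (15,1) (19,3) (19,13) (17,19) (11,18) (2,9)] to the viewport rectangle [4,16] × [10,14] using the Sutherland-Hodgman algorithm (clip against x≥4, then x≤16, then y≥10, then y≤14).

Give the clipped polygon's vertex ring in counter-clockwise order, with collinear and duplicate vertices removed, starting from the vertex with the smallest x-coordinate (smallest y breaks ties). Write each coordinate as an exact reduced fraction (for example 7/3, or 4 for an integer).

1. After x ≥ 4: [(4,2/13) (15,1) (19,3) (19,13) (17,19) (11,18) (4,11)]
2. After x ≤ 16: [(4,2/13) (15,1) (16,3/2) (16,113/6) (11,18) (4,11)]
3. After y ≥ 10: [(4,10) (16,10) (16,113/6) (11,18) (4,11)]
4. After y ≤ 14: [(4,10) (16,10) (16,14) (7,14) (4,11)]
5. Canonical ring: [(4,10) (16,10) (16,14) (7,14) (4,11)]

Clipped polygon: [(4,10) (16,10) (16,14) (7,14) (4,11)]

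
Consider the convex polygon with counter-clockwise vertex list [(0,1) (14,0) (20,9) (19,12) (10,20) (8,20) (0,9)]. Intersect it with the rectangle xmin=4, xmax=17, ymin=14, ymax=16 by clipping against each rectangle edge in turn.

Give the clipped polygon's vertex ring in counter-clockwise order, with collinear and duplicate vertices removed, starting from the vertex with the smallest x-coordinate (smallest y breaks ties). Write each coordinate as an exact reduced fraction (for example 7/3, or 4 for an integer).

1. After x ≥ 4: [(4,5/7) (14,0) (20,9) (19,12) (10,20) (8,20) (4,29/2)]
2. After x ≤ 17: [(4,5/7) (14,0) (17,9/2) (17,124/9) (10,20) (8,20) (4,29/2)]
3. After y ≥ 14: [(4,14) (67/4,14) (10,20) (8,20) (4,29/2)]
4. After y ≤ 16: [(4,14) (67/4,14) (29/2,16) (56/11,16) (4,29/2)]
5. Canonical ring: [(4,14) (67/4,14) (29/2,16) (56/11,16) (4,29/2)]

Clipped polygon: [(4,14) (67/4,14) (29/2,16) (56/11,16) (4,29/2)]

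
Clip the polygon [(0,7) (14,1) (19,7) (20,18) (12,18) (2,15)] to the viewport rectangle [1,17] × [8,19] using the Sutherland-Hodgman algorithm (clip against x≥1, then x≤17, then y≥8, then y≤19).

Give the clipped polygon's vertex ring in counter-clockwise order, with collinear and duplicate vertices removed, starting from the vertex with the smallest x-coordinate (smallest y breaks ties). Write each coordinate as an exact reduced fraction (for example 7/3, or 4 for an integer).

1. After x ≥ 1: [(1,11) (1,46/7) (14,1) (19,7) (20,18) (12,18) (2,15)]
2. After x ≤ 17: [(1,11) (1,46/7) (14,1) (17,23/5) (17,18) (12,18) (2,15)]
3. After y ≥ 8: [(1,11) (1,8) (17,8) (17,18) (12,18) (2,15)]
4. After y ≤ 19: [(1,11) (1,8) (17,8) (17,18) (12,18) (2,15)]
5. Canonical ring: [(1,8) (17,8) (17,18) (12,18) (2,15) (1,11)]

Clipped polygon: [(1,8) (17,8) (17,18) (12,18) (2,15) (1,11)]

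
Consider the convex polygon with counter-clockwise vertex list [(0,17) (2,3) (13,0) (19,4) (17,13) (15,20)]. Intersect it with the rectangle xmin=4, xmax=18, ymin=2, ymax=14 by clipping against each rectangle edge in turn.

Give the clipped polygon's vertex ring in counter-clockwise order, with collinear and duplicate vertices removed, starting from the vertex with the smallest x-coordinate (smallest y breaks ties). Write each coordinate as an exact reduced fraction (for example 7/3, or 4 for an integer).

Clipped polygon: [(4,27/11) (17/3,2) (16,2) (18,10/3) (18,17/2) (17,13) (117/7,14) (4,14)]

1. After x ≥ 4: [(4,89/5) (4,27/11) (13,0) (19,4) (17,13) (15,20)]
2. After x ≤ 18: [(4,89/5) (4,27/11) (13,0) (18,10/3) (18,17/2) (17,13) (15,20)]
3. After y ≥ 2: [(4,89/5) (4,27/11) (17/3,2) (16,2) (18,10/3) (18,17/2) (17,13) (15,20)]
4. After y ≤ 14: [(4,14) (4,27/11) (17/3,2) (16,2) (18,10/3) (18,17/2) (17,13) (117/7,14)]
5. Canonical ring: [(4,27/11) (17/3,2) (16,2) (18,10/3) (18,17/2) (17,13) (117/7,14) (4,14)]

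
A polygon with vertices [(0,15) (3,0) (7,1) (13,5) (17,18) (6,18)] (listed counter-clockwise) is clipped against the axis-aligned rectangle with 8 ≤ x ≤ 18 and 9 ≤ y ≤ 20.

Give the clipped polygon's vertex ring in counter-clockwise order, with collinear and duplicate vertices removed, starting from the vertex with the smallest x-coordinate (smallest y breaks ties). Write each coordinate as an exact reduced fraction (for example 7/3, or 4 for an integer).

Clipped polygon: [(8,9) (185/13,9) (17,18) (8,18)]

1. After x ≥ 8: [(8,5/3) (13,5) (17,18) (8,18)]
2. After x ≤ 18: [(8,5/3) (13,5) (17,18) (8,18)]
3. After y ≥ 9: [(8,9) (185/13,9) (17,18) (8,18)]
4. After y ≤ 20: [(8,9) (185/13,9) (17,18) (8,18)]
5. Canonical ring: [(8,9) (185/13,9) (17,18) (8,18)]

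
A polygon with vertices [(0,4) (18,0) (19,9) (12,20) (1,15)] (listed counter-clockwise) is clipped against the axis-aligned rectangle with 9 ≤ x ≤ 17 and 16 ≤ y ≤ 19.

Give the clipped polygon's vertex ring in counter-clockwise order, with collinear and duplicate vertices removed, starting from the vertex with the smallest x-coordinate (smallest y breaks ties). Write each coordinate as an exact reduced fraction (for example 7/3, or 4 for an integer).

1. After x ≥ 9: [(9,2) (18,0) (19,9) (12,20) (9,205/11)]
2. After x ≤ 17: [(9,2) (17,2/9) (17,85/7) (12,20) (9,205/11)]
3. After y ≥ 16: [(9,16) (160/11,16) (12,20) (9,205/11)]
4. After y ≤ 19: [(9,16) (160/11,16) (139/11,19) (49/5,19) (9,205/11)]
5. Canonical ring: [(9,16) (160/11,16) (139/11,19) (49/5,19) (9,205/11)]

Clipped polygon: [(9,16) (160/11,16) (139/11,19) (49/5,19) (9,205/11)]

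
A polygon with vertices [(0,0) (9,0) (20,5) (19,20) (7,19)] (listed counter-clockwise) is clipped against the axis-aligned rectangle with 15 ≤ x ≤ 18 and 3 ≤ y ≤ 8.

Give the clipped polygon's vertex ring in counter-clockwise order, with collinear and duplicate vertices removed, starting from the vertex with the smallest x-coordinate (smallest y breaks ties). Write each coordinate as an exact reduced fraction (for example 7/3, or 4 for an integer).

1. After x ≥ 15: [(15,30/11) (20,5) (19,20) (15,59/3)]
2. After x ≤ 18: [(15,30/11) (18,45/11) (18,239/12) (15,59/3)]
3. After y ≥ 3: [(15,3) (78/5,3) (18,45/11) (18,239/12) (15,59/3)]
4. After y ≤ 8: [(15,8) (15,3) (78/5,3) (18,45/11) (18,8)]
5. Canonical ring: [(15,3) (78/5,3) (18,45/11) (18,8) (15,8)]

Clipped polygon: [(15,3) (78/5,3) (18,45/11) (18,8) (15,8)]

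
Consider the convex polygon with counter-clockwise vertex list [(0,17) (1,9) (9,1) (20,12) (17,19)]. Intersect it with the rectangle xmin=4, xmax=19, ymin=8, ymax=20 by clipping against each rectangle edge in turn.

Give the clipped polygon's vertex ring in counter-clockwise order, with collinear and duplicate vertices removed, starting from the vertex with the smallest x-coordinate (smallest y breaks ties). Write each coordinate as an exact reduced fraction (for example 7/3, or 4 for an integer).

Clipped polygon: [(4,8) (16,8) (19,11) (19,43/3) (17,19) (4,297/17)]

1. After x ≥ 4: [(4,297/17) (4,6) (9,1) (20,12) (17,19)]
2. After x ≤ 19: [(4,297/17) (4,6) (9,1) (19,11) (19,43/3) (17,19)]
3. After y ≥ 8: [(4,297/17) (4,8) (16,8) (19,11) (19,43/3) (17,19)]
4. After y ≤ 20: [(4,297/17) (4,8) (16,8) (19,11) (19,43/3) (17,19)]
5. Canonical ring: [(4,8) (16,8) (19,11) (19,43/3) (17,19) (4,297/17)]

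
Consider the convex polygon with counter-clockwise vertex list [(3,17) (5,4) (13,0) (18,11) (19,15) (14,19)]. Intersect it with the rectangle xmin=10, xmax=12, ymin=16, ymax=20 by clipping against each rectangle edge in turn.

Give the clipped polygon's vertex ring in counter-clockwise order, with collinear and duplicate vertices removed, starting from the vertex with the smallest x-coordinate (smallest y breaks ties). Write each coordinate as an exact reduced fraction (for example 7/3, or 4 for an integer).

1. After x ≥ 10: [(10,201/11) (10,3/2) (13,0) (18,11) (19,15) (14,19)]
2. After x ≤ 12: [(12,205/11) (10,201/11) (10,3/2) (12,1/2)]
3. After y ≥ 16: [(12,16) (12,205/11) (10,201/11) (10,16)]
4. After y ≤ 20: [(12,16) (12,205/11) (10,201/11) (10,16)]
5. Canonical ring: [(10,16) (12,16) (12,205/11) (10,201/11)]

Clipped polygon: [(10,16) (12,16) (12,205/11) (10,201/11)]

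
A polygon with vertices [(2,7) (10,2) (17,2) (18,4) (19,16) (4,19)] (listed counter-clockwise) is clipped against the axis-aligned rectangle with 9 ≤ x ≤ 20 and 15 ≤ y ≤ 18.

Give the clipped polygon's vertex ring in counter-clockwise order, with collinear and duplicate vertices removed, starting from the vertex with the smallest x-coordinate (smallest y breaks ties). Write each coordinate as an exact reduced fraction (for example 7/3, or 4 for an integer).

Clipped polygon: [(9,15) (227/12,15) (19,16) (9,18)]

1. After x ≥ 9: [(9,21/8) (10,2) (17,2) (18,4) (19,16) (9,18)]
2. After x ≤ 20: [(9,21/8) (10,2) (17,2) (18,4) (19,16) (9,18)]
3. After y ≥ 15: [(9,15) (227/12,15) (19,16) (9,18)]
4. After y ≤ 18: [(9,15) (227/12,15) (19,16) (9,18)]
5. Canonical ring: [(9,15) (227/12,15) (19,16) (9,18)]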